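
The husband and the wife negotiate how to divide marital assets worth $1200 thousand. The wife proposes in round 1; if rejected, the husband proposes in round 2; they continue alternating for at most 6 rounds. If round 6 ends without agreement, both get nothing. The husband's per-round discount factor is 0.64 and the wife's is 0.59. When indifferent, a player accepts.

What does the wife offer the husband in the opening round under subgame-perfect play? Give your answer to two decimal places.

Round 6 (the husband proposes): rejection yields 0 for the wife; the husband offers 0 and keeps 1200.
Round 5 (the wife proposes): the husband can get 1200 next round, worth 0.64 × 1200 = 768 now; the wife offers that and keeps 432.
Round 4 (the husband proposes): the wife can get 432 next round, worth 0.59 × 432 = 254.88 now; the husband offers that and keeps 945.12.
Round 3 (the wife proposes): the husband can get 945.12 next round, worth 0.64 × 945.12 = 604.8768 now; the wife offers that and keeps 595.1232.
Round 2 (the husband proposes): the wife can get 595.1232 next round, worth 0.59 × 595.1232 = 351.122688 now; the husband offers that and keeps 848.877312.
Round 1 (the wife proposes): the husband can get 848.877312 next round, worth 0.64 × 848.877312 = 543.28147968 now; the wife offers that and keeps 656.71852032.

543.28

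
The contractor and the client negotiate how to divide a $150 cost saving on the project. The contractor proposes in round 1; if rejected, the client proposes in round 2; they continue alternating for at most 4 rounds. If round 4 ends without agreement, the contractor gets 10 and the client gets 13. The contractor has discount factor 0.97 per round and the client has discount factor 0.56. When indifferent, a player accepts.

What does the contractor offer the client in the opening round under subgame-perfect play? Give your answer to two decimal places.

Round 4 (the client proposes): the contractor gets 10 if talks fail, so the client offers 10 and keeps 140.
Round 3 (the contractor proposes): the client can get 140 next round, worth 0.56 × 140 = 78.4 now. The contractor offers 78.4 and keeps 150 − 78.4 = 71.6.
Round 2 (the client proposes): the contractor can get 71.6 next round, worth 0.97 × 71.6 = 69.452 now. The client offers 69.452 and keeps 150 − 69.452 = 80.548.
Round 1 (the contractor proposes): the client can get 80.548 next round, worth 0.56 × 80.548 = 45.10688 now; the contractor offers that and keeps 104.89312.

45.11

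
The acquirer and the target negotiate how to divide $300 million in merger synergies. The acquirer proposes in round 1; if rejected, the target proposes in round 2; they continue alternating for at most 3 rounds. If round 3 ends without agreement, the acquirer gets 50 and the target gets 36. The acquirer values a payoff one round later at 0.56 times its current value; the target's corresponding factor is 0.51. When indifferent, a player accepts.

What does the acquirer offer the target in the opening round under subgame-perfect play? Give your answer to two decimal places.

77.60

Solve by backward induction from round 3.
Round 3 (the acquirer proposes): the target gets 36 if talks fail, so the acquirer offers 36 and keeps 264.
Round 2 (the target proposes): the acquirer can get 264 next round, worth 0.56 × 264 = 147.84 now, so the target offers 147.84, keeping 152.16.
Round 1 (the acquirer proposes): the target can get 152.16 next round, worth 0.51 × 152.16 = 77.6016 now; the acquirer offers that and keeps 222.3984.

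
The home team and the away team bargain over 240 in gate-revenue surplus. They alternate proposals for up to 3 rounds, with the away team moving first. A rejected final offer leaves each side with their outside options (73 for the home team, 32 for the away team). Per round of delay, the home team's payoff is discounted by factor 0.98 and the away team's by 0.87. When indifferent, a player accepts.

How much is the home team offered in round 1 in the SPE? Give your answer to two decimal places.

Round 3 (the away team proposes): the home team gets 73 if talks fail, so the away team offers 73 and keeps 167.
Round 2 (the home team proposes): the away team can get 167 next round, worth 0.87 × 167 = 145.29 now. The home team offers 145.29 and keeps 240 − 145.29 = 94.71.
Round 1 (the away team proposes): the home team can get 94.71 next round, worth 0.98 × 94.71 = 92.8158 now, so the away team offers 92.8158, keeping 147.1842.

92.82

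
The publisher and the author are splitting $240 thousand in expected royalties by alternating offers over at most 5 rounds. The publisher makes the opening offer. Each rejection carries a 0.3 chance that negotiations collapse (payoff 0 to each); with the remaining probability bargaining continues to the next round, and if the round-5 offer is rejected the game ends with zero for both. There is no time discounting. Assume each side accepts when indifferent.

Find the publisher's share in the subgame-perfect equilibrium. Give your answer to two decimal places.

164.90

By backward induction:
Round 5 (the publisher proposes): the author will accept anything ≥ 0, so the publisher offers 0 and keeps 240.
Round 4 (the author proposes): rejecting gives the publisher an expected 0.7 × 240 = 168. The author offers 168 and keeps 240 − 168 = 72.
Round 3 (the publisher proposes): rejecting gives the author an expected 0.7 × 72 = 50.4, so the publisher offers 50.4, keeping 189.6.
Round 2 (the author proposes): rejecting gives the publisher an expected 0.7 × 189.6 = 132.72, so the author offers 132.72, keeping 107.28.
Round 1 (the publisher proposes): rejecting gives the author an expected 0.7 × 107.28 = 75.096. The publisher offers 75.096 and keeps 240 − 75.096 = 164.904.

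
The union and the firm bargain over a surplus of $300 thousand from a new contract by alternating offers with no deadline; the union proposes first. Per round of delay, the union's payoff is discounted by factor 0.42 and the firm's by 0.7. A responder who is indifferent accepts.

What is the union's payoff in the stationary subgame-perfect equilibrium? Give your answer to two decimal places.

Let x be the union's share when the union proposes and y be the firm's share when the firm proposes.
The firm accepts iff offered ≥ 0.7·y, so x = 300 − 0.7y. Symmetrically y = 300 − 0.42x.
Substituting: x = 300 − 0.7(300 − 0.42x), giving x(1 − 0.42·0.7) = 300(1 − 0.7).
So x = 300 × 0.3 / 0.706 ≈ 127.4788, and the firm receives 300 − x ≈ 172.5212.

127.48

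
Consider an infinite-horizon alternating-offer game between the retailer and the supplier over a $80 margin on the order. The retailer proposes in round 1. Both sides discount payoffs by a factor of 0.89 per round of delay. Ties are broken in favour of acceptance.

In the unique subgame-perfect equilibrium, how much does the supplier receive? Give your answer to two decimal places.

37.67

When the retailer proposes, the supplier accepts any offer worth at least 0.89 times what the supplier would get by proposing next round; and vice versa.
This gives x = 80 − 0.89y and y = 80 − 0.89x, where x and y are each side's share when it proposes.
Hence (1 − 0.89·0.89)x = 80(1 − 0.89), i.e. 0.2079·x = 8.8.
x ≈ 42.3280; the supplier's share is 80 − x ≈ 37.6720.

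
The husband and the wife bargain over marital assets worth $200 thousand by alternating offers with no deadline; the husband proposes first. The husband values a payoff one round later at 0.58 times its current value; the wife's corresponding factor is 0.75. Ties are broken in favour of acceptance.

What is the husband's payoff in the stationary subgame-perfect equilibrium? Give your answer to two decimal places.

88.50

Let x be the husband's share when the husband proposes and y be the wife's share when the wife proposes.
The wife accepts iff offered ≥ 0.75·y, so x = 200 − 0.75y. Symmetrically y = 200 − 0.58x.
Substituting: x = 200 − 0.75(200 − 0.58x), giving x(1 − 0.58·0.75) = 200(1 − 0.75).
So x = 200 × 0.25 / 0.565 ≈ 88.4956, and the wife receives 200 − x ≈ 111.5044.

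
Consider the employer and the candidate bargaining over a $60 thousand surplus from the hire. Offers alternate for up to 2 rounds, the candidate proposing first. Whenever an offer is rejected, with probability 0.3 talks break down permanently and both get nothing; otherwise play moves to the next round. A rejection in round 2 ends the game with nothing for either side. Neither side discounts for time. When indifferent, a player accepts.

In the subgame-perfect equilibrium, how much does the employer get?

42

By backward induction:
Round 2 (the employer proposes): rejection yields 0 for the candidate; the employer offers 0 and keeps 60.
Round 1 (the candidate proposes): rejecting gives the employer an expected 0.7 × 60 = 42; the candidate offers that and keeps 18.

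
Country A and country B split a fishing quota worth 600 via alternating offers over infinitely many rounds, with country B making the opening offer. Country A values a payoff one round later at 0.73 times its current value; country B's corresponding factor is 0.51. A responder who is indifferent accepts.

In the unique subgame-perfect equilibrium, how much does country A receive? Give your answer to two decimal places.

341.91

In a stationary SPE each proposer offers the other exactly their discounted continuation value.
If country B keeps x when proposing and country A keeps y when proposing, then x = 600 − 0.73y and y = 600 − 0.51x.
Solving: x = 600(1 − 0.73) / (1 − 0.51·0.73) = 162 / 0.6277 ≈ 258.0851.
Country A gets 600 − 258.0851 ≈ 341.9149.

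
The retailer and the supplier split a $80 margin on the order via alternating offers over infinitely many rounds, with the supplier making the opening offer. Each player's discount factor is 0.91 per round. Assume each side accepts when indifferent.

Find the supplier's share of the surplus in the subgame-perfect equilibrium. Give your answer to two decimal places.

41.88

In a stationary SPE each proposer offers the other exactly their discounted continuation value.
If the supplier keeps x when proposing and the retailer keeps y when proposing, then x = 80 − 0.91y and y = 80 − 0.91x.
Solving: x = 80(1 − 0.91) / (1 − 0.91·0.91) = 7.2 / 0.1719 ≈ 41.8848.
The retailer gets 80 − 41.8848 ≈ 38.1152.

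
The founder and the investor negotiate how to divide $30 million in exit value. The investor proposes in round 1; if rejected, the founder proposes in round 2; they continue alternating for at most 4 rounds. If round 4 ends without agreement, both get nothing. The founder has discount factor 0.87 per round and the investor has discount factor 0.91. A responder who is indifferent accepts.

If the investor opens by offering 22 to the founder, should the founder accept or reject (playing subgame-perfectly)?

Reject

Round 4 (the founder proposes): rejection yields 0 for the investor; the founder offers 0 and keeps 30.
Round 3 (the investor proposes): the founder can get 30 next round, worth 0.87 × 30 = 26.1 now. The investor offers 26.1 and keeps 30 − 26.1 = 3.9.
Round 2 (the founder proposes): the investor can get 3.9 next round, worth 0.91 × 3.9 = 3.549 now, so the founder offers 3.549, keeping 26.451.
So by rejecting in round 1, the founder gets 26.451 next round, worth 0.87 × 26.451 = 23.01237 now.
Offer 22 < 23.01237, so the founder rejects.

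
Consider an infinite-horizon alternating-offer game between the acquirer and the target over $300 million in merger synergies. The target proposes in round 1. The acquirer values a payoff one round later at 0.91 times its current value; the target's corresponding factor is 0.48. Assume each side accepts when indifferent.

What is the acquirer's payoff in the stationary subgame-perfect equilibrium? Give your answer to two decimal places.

252.06

In a stationary SPE each proposer offers the other exactly their discounted continuation value.
If the target keeps x when proposing and the acquirer keeps y when proposing, then x = 300 − 0.91y and y = 300 − 0.48x.
Solving: x = 300(1 − 0.91) / (1 − 0.48·0.91) = 27 / 0.5632 ≈ 47.9403.
The acquirer gets 300 − 47.9403 ≈ 252.0597.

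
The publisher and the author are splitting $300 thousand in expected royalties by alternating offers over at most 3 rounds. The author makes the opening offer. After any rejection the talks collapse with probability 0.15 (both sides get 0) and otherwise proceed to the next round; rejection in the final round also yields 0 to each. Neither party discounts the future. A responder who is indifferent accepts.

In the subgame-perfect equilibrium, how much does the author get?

261.75

Round 3 (the author proposes): the publisher will accept anything ≥ 0, so the author offers 0 and keeps 300.
Round 2 (the publisher proposes): rejecting gives the author an expected 0.85 × 300 = 255, so the publisher offers 255, keeping 45.
Round 1 (the author proposes): rejecting gives the publisher an expected 0.85 × 45 = 38.25; the author offers that and keeps 261.75.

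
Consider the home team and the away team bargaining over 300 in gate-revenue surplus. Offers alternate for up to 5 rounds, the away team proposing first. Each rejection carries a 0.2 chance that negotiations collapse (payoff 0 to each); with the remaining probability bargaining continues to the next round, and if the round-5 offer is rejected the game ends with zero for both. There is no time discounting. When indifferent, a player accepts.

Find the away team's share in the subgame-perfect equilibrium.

221.28

Round 5 (the away team proposes): the home team will accept anything ≥ 0, so the away team offers 0 and keeps 300.
Round 4 (the home team proposes): rejecting gives the away team an expected 0.8 × 300 = 240; the home team offers that and keeps 60.
Round 3 (the away team proposes): rejecting gives the home team an expected 0.8 × 60 = 48. The away team offers 48 and keeps 300 − 48 = 252.
Round 2 (the home team proposes): rejecting gives the away team an expected 0.8 × 252 = 201.6, so the home team offers 201.6, keeping 98.4.
Round 1 (the away team proposes): rejecting gives the home team an expected 0.8 × 98.4 = 78.72; the away team offers that and keeps 221.28.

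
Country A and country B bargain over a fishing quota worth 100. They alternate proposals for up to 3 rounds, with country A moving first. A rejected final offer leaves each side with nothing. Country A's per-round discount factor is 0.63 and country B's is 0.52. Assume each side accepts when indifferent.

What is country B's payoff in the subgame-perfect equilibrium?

Round 3 (country A proposes): country B will accept anything ≥ 0, so country A offers 0 and keeps 100.
Round 2 (country B proposes): country A can get 100 next round, worth 0.63 × 100 = 63 now. Country B offers 63 and keeps 100 − 63 = 37.
Round 1 (country A proposes): country B can get 37 next round, worth 0.52 × 37 = 19.24 now, so country A offers 19.24, keeping 80.76.

19.24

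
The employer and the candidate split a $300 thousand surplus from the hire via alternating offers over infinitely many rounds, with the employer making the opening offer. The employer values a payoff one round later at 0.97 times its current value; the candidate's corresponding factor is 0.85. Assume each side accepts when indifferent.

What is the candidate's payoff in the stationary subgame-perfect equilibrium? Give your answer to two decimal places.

43.59

Let x be the employer's share when the employer proposes and y be the candidate's share when the candidate proposes.
The candidate accepts iff offered ≥ 0.85·y, so x = 300 − 0.85y. Symmetrically y = 300 − 0.97x.
Substituting: x = 300 − 0.85(300 − 0.97x), giving x(1 − 0.97·0.85) = 300(1 − 0.85).
So x = 300 × 0.15 / 0.1755 ≈ 256.4103, and the candidate receives 300 − x ≈ 43.5897.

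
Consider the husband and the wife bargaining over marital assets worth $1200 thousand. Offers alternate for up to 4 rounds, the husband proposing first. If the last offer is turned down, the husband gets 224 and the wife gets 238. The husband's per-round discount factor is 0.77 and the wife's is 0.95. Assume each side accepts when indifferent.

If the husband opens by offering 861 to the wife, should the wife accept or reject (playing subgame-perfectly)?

Reject

Work out the wife's continuation value if the offer is rejected.
Round 4 (the wife proposes): the husband gets 224 if talks fail, so the wife offers 224 and keeps 976.
Round 3 (the husband proposes): the wife can get 976 next round, worth 0.95 × 976 = 927.2 now. The husband offers 927.2 and keeps 1200 − 927.2 = 272.8.
Round 2 (the wife proposes): the husband can get 272.8 next round, worth 0.77 × 272.8 = 210.056 now; the wife offers that and keeps 989.944.
So by rejecting in round 1, the wife gets 989.944 next round, worth 0.95 × 989.944 = 940.4468 now.
Offer 861 < 940.4468, so the wife rejects.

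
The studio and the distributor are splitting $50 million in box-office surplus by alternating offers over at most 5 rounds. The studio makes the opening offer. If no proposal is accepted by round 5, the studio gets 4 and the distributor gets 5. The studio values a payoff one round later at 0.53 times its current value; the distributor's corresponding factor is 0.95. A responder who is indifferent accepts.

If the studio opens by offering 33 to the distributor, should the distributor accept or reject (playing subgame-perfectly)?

Work out the distributor's continuation value if the offer is rejected.
Round 5 (the studio proposes): the distributor gets 5 if talks fail, so the studio offers 5 and keeps 45.
Round 4 (the distributor proposes): the studio can get 45 next round, worth 0.53 × 45 = 23.85 now. The distributor offers 23.85 and keeps 50 − 23.85 = 26.15.
Round 3 (the studio proposes): the distributor can get 26.15 next round, worth 0.95 × 26.15 = 24.8425 now; the studio offers that and keeps 25.1575.
Round 2 (the distributor proposes): the studio can get 25.1575 next round, worth 0.53 × 25.1575 = 13.333475 now. The distributor offers 13.333475 and keeps 50 − 13.333475 = 36.666525.
So by rejecting in round 1, the distributor gets 36.666525 next round, worth 0.95 × 36.666525 = 34.83319875 now.
Offer 33 < 34.83319875, so the distributor rejects.

Reject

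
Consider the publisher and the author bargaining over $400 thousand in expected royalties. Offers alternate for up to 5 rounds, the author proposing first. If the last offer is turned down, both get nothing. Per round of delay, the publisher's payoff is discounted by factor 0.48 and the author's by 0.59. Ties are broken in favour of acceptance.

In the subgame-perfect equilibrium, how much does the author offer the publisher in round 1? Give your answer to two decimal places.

101.01

Round 5 (the author proposes): rejection yields 0 for the publisher; the author offers 0 and keeps 400.
Round 4 (the publisher proposes): the author can get 400 next round, worth 0.59 × 400 = 236 now. The publisher offers 236 and keeps 400 − 236 = 164.
Round 3 (the author proposes): the publisher can get 164 next round, worth 0.48 × 164 = 78.72 now; the author offers that and keeps 321.28.
Round 2 (the publisher proposes): the author can get 321.28 next round, worth 0.59 × 321.28 = 189.5552 now; the publisher offers that and keeps 210.4448.
Round 1 (the author proposes): the publisher can get 210.4448 next round, worth 0.48 × 210.4448 = 101.013504 now; the author offers that and keeps 298.986496.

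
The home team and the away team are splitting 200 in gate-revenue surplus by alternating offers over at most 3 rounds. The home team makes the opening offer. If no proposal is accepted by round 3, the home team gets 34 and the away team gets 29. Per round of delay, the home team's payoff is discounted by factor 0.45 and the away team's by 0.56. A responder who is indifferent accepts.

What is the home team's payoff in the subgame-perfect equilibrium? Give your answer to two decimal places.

131.09

Round 3 (the home team proposes): the away team gets 29 if talks fail, so the home team offers 29 and keeps 171.
Round 2 (the away team proposes): the home team can get 171 next round, worth 0.45 × 171 = 76.95 now. The away team offers 76.95 and keeps 200 − 76.95 = 123.05.
Round 1 (the home team proposes): the away team can get 123.05 next round, worth 0.56 × 123.05 = 68.908 now, so the home team offers 68.908, keeping 131.092.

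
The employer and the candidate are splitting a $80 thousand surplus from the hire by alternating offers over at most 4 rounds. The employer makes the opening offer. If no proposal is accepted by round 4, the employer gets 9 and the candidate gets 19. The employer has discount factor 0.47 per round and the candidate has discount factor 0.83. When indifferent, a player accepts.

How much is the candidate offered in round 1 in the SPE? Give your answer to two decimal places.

Round 4 (the candidate proposes): the employer gets 9 if talks fail, so the candidate offers 9 and keeps 71.
Round 3 (the employer proposes): the candidate can get 71 next round, worth 0.83 × 71 = 58.93 now, so the employer offers 58.93, keeping 21.07.
Round 2 (the candidate proposes): the employer can get 21.07 next round, worth 0.47 × 21.07 = 9.9029 now; the candidate offers that and keeps 70.0971.
Round 1 (the employer proposes): the candidate can get 70.0971 next round, worth 0.83 × 70.0971 = 58.180593 now. The employer offers 58.180593 and keeps 80 − 58.180593 = 21.819407.

58.18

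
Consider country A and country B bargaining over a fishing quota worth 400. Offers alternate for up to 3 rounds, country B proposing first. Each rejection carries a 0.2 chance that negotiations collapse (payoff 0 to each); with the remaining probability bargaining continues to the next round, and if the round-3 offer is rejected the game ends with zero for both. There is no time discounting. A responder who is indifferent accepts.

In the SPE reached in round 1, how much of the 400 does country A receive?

64

Round 3 (country B proposes): rejection yields 0 for country A; country B offers 0 and keeps 400.
Round 2 (country A proposes): rejecting gives country B an expected 0.8 × 400 = 320. Country A offers 320 and keeps 400 − 320 = 80.
Round 1 (country B proposes): rejecting gives country A an expected 0.8 × 80 = 64, so country B offers 64, keeping 336.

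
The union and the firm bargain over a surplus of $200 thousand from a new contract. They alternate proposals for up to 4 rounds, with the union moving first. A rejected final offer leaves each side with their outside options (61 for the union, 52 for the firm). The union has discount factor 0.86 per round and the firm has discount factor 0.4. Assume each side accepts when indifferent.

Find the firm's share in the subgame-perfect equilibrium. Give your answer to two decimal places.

Round 4 (the firm proposes): the union gets 61 if talks fail, so the firm offers 61 and keeps 139.
Round 3 (the union proposes): the firm can get 139 next round, worth 0.4 × 139 = 55.6 now. The union offers 55.6 and keeps 200 − 55.6 = 144.4.
Round 2 (the firm proposes): the union can get 144.4 next round, worth 0.86 × 144.4 = 124.184 now, so the firm offers 124.184, keeping 75.816.
Round 1 (the union proposes): the firm can get 75.816 next round, worth 0.4 × 75.816 = 30.3264 now, so the union offers 30.3264, keeping 169.6736.

30.33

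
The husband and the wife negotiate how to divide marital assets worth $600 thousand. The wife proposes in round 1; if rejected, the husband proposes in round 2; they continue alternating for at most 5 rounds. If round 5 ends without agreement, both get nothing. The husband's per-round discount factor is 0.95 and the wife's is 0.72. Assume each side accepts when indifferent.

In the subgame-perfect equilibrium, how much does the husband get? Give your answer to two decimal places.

268.77

Round 5 (the wife proposes): rejection yields 0 for the husband; the wife offers 0 and keeps 600.
Round 4 (the husband proposes): the wife can get 600 next round, worth 0.72 × 600 = 432 now. The husband offers 432 and keeps 600 − 432 = 168.
Round 3 (the wife proposes): the husband can get 168 next round, worth 0.95 × 168 = 159.6 now, so the wife offers 159.6, keeping 440.4.
Round 2 (the husband proposes): the wife can get 440.4 next round, worth 0.72 × 440.4 = 317.088 now; the husband offers that and keeps 282.912.
Round 1 (the wife proposes): the husband can get 282.912 next round, worth 0.95 × 282.912 = 268.7664 now; the wife offers that and keeps 331.2336.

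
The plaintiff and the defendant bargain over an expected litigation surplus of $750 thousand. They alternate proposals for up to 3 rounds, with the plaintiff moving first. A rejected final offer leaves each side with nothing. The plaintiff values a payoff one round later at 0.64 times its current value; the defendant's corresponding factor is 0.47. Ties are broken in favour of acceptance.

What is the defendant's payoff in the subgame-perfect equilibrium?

By backward induction:
Round 3 (the plaintiff proposes): rejection yields 0 for the defendant; the plaintiff offers 0 and keeps 750.
Round 2 (the defendant proposes): the plaintiff can get 750 next round, worth 0.64 × 750 = 480 now, so the defendant offers 480, keeping 270.
Round 1 (the plaintiff proposes): the defendant can get 270 next round, worth 0.47 × 270 = 126.9 now. The plaintiff offers 126.9 and keeps 750 − 126.9 = 623.1.

126.9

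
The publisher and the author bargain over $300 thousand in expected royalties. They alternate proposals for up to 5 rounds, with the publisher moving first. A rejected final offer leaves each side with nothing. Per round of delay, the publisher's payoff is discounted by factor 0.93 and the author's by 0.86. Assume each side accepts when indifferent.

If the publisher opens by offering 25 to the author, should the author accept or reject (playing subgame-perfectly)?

Reject

Round 5 (the publisher proposes): the author will accept anything ≥ 0, so the publisher offers 0 and keeps 300.
Round 4 (the author proposes): the publisher can get 300 next round, worth 0.93 × 300 = 279 now; the author offers that and keeps 21.
Round 3 (the publisher proposes): the author can get 21 next round, worth 0.86 × 21 = 18.06 now; the publisher offers that and keeps 281.94.
Round 2 (the author proposes): the publisher can get 281.94 next round, worth 0.93 × 281.94 = 262.2042 now. The author offers 262.2042 and keeps 300 − 262.2042 = 37.7958.
So by rejecting in round 1, the author gets 37.7958 next round, worth 0.86 × 37.7958 = 32.504388 now.
Offer 25 < 32.504388, so the author rejects.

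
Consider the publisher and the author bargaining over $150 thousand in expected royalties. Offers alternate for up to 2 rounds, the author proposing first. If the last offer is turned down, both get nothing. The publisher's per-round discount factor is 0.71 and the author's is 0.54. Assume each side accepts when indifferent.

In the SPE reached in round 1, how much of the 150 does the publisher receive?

106.5

Round 2 (the publisher proposes): rejection yields 0 for the author; the publisher offers 0 and keeps 150.
Round 1 (the author proposes): the publisher can get 150 next round, worth 0.71 × 150 = 106.5 now; the author offers that and keeps 43.5.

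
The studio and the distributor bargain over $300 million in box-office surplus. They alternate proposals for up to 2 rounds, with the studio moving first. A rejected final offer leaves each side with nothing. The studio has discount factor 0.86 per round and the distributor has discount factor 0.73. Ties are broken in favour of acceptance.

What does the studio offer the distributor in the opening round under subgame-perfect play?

219

Round 2 (the distributor proposes): rejection yields 0 for the studio; the distributor offers 0 and keeps 300.
Round 1 (the studio proposes): the distributor can get 300 next round, worth 0.73 × 300 = 219 now. The studio offers 219 and keeps 300 − 219 = 81.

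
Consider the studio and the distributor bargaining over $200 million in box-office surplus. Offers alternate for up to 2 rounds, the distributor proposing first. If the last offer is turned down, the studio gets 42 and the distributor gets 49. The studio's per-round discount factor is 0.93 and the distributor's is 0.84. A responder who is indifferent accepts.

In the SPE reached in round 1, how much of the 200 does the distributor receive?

Round 2 (the studio proposes): the distributor gets 49 if talks fail, so the studio offers 49 and keeps 151.
Round 1 (the distributor proposes): the studio can get 151 next round, worth 0.93 × 151 = 140.43 now. The distributor offers 140.43 and keeps 200 − 140.43 = 59.57.

59.57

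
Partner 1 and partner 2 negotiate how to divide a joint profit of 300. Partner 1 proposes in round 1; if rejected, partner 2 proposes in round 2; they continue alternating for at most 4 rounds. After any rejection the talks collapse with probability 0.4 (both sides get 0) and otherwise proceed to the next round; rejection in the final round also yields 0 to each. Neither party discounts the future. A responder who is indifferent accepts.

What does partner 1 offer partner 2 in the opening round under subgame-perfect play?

Round 4 (partner 2 proposes): partner 1 will accept anything ≥ 0, so partner 2 offers 0 and keeps 300.
Round 3 (partner 1 proposes): rejecting gives partner 2 an expected 0.6 × 300 = 180, so partner 1 offers 180, keeping 120.
Round 2 (partner 2 proposes): rejecting gives partner 1 an expected 0.6 × 120 = 72; partner 2 offers that and keeps 228.
Round 1 (partner 1 proposes): rejecting gives partner 2 an expected 0.6 × 228 = 136.8; partner 1 offers that and keeps 163.2.

136.8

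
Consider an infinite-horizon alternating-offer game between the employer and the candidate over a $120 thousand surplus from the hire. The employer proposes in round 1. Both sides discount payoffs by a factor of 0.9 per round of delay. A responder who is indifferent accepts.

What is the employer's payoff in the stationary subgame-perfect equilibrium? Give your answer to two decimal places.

In a stationary SPE each proposer offers the other exactly their discounted continuation value.
If the employer keeps x when proposing and the candidate keeps y when proposing, then x = 120 − 0.9y and y = 120 − 0.9x.
Solving: x = 120(1 − 0.9) / (1 − 0.9·0.9) = 12 / 0.19 ≈ 63.1579.
The candidate gets 120 − 63.1579 ≈ 56.8421.

63.16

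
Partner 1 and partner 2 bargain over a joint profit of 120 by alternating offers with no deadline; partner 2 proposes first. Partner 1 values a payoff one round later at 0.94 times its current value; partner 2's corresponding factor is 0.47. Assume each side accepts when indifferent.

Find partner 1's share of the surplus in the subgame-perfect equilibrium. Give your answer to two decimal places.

Let x be partner 2's share when partner 2 proposes and y be partner 1's share when partner 1 proposes.
Partner 1 accepts iff offered ≥ 0.94·y, so x = 120 − 0.94y. Symmetrically y = 120 − 0.47x.
Substituting: x = 120 − 0.94(120 − 0.47x), giving x(1 − 0.47·0.94) = 120(1 − 0.94).
So x = 120 × 0.06 / 0.5582 ≈ 12.8986, and partner 1 receives 120 − x ≈ 107.1014.

107.10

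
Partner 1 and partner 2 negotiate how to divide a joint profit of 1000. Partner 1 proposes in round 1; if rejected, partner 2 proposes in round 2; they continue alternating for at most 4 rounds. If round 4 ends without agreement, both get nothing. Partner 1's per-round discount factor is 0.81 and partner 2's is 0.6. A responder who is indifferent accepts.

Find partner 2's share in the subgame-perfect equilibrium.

Solve by backward induction from round 4.
Round 4 (partner 2 proposes): partner 1 will accept anything ≥ 0, so partner 2 offers 0 and keeps 1000.
Round 3 (partner 1 proposes): partner 2 can get 1000 next round, worth 0.6 × 1000 = 600 now; partner 1 offers that and keeps 400.
Round 2 (partner 2 proposes): partner 1 can get 400 next round, worth 0.81 × 400 = 324 now; partner 2 offers that and keeps 676.
Round 1 (partner 1 proposes): partner 2 can get 676 next round, worth 0.6 × 676 = 405.6 now; partner 1 offers that and keeps 594.4.

405.6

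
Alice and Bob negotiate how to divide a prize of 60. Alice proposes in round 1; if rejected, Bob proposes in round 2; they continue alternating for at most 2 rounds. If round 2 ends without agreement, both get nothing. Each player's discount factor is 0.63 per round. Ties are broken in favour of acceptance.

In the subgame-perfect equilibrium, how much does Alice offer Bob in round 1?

Work backward from the last round.
Round 2 (Bob proposes): rejection yields 0 for Alice; Bob offers 0 and keeps 60.
Round 1 (Alice proposes): Bob can get 60 next round, worth 0.63 × 60 = 37.8 now; Alice offers that and keeps 22.2.

37.8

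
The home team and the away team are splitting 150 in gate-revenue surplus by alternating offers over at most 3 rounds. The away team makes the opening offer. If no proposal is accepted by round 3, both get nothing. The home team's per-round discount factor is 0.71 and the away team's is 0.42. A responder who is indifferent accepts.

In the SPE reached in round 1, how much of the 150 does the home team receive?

By backward induction:
Round 3 (the away team proposes): the home team will accept anything ≥ 0, so the away team offers 0 and keeps 150.
Round 2 (the home team proposes): the away team can get 150 next round, worth 0.42 × 150 = 63 now, so the home team offers 63, keeping 87.
Round 1 (the away team proposes): the home team can get 87 next round, worth 0.71 × 87 = 61.77 now, so the away team offers 61.77, keeping 88.23.

61.77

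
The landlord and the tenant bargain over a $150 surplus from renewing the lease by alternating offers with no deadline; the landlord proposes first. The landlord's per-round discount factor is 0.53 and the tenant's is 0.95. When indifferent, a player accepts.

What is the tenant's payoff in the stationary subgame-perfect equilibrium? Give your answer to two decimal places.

When the landlord proposes, the tenant accepts any offer worth at least 0.95 times what the tenant would get by proposing next round; and vice versa.
This gives x = 150 − 0.95y and y = 150 − 0.53x, where x and y are each side's share when it proposes.
Hence (1 − 0.95·0.53)x = 150(1 − 0.95), i.e. 0.4965·x = 7.5.
x ≈ 15.1057; the tenant's share is 150 − x ≈ 134.8943.

134.89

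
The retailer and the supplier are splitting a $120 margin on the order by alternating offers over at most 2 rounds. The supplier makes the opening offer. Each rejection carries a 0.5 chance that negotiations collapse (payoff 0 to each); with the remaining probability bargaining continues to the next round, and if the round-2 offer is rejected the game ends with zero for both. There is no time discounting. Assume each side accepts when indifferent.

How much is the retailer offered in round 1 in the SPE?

By backward induction:
Round 2 (the retailer proposes): rejection yields 0 for the supplier; the retailer offers 0 and keeps 120.
Round 1 (the supplier proposes): rejecting gives the retailer an expected 0.5 × 120 = 60. The supplier offers 60 and keeps 120 − 60 = 60.

60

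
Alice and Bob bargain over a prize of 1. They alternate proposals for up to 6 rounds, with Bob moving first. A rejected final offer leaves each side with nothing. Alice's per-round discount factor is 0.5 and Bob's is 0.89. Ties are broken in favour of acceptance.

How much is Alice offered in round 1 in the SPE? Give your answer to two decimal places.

0.18

Solve by backward induction from round 6.
Round 6 (Alice proposes): Bob will accept anything ≥ 0, so Alice offers 0 and keeps 1.
Round 5 (Bob proposes): Alice can get 1 next round, worth 0.5 × 1 = 0.5 now; Bob offers that and keeps 0.5.
Round 4 (Alice proposes): Bob can get 0.5 next round, worth 0.89 × 0.5 = 0.445 now. Alice offers 0.445 and keeps 1 − 0.445 = 0.555.
Round 3 (Bob proposes): Alice can get 0.555 next round, worth 0.5 × 0.555 = 0.2775 now, so Bob offers 0.2775, keeping 0.7225.
Round 2 (Alice proposes): Bob can get 0.7225 next round, worth 0.89 × 0.7225 = 0.643025 now; Alice offers that and keeps 0.356975.
Round 1 (Bob proposes): Alice can get 0.356975 next round, worth 0.5 × 0.356975 = 0.1784875 now; Bob offers that and keeps 0.8215125.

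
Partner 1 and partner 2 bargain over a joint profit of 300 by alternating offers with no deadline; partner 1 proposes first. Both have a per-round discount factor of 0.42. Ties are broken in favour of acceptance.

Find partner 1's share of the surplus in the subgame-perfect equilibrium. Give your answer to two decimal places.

211.27

Let x be partner 1's share when partner 1 proposes and y be partner 2's share when partner 2 proposes.
Partner 2 accepts iff offered ≥ 0.42·y, so x = 300 − 0.42y. Symmetrically y = 300 − 0.42x.
Substituting: x = 300 − 0.42(300 − 0.42x), giving x(1 − 0.42·0.42) = 300(1 − 0.42).
So x = 300 × 0.58 / 0.8236 ≈ 211.2676, and partner 2 receives 300 − x ≈ 88.7324.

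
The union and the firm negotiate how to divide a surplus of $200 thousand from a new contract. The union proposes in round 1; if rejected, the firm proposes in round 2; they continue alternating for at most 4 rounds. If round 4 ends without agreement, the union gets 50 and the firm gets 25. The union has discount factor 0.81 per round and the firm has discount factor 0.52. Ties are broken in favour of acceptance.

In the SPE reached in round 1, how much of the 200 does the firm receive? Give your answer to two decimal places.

52.61

Round 4 (the firm proposes): the union gets 50 if talks fail, so the firm offers 50 and keeps 150.
Round 3 (the union proposes): the firm can get 150 next round, worth 0.52 × 150 = 78 now, so the union offers 78, keeping 122.
Round 2 (the firm proposes): the union can get 122 next round, worth 0.81 × 122 = 98.82 now. The firm offers 98.82 and keeps 200 − 98.82 = 101.18.
Round 1 (the union proposes): the firm can get 101.18 next round, worth 0.52 × 101.18 = 52.6136 now. The union offers 52.6136 and keeps 200 − 52.6136 = 147.3864.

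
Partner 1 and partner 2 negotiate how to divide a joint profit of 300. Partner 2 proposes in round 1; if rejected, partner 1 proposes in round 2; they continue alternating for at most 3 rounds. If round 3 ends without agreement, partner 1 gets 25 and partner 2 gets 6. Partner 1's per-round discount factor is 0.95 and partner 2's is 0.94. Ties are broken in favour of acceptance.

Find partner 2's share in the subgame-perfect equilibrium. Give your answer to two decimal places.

260.58

Round 3 (partner 2 proposes): partner 1 gets 25 if talks fail, so partner 2 offers 25 and keeps 275.
Round 2 (partner 1 proposes): partner 2 can get 275 next round, worth 0.94 × 275 = 258.5 now; partner 1 offers that and keeps 41.5.
Round 1 (partner 2 proposes): partner 1 can get 41.5 next round, worth 0.95 × 41.5 = 39.425 now; partner 2 offers that and keeps 260.575.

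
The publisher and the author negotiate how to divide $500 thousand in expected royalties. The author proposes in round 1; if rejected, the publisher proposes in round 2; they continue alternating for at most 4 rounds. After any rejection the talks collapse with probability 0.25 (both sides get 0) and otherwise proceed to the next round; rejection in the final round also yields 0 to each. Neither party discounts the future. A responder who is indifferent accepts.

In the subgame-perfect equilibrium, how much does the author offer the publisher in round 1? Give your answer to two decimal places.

304.69

By backward induction:
Round 4 (the publisher proposes): rejection yields 0 for the author; the publisher offers 0 and keeps 500.
Round 3 (the author proposes): rejecting gives the publisher an expected 0.75 × 500 = 375; the author offers that and keeps 125.
Round 2 (the publisher proposes): rejecting gives the author an expected 0.75 × 125 = 93.75, so the publisher offers 93.75, keeping 406.25.
Round 1 (the author proposes): rejecting gives the publisher an expected 0.75 × 406.25 = 304.6875, so the author offers 304.6875, keeping 195.3125.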